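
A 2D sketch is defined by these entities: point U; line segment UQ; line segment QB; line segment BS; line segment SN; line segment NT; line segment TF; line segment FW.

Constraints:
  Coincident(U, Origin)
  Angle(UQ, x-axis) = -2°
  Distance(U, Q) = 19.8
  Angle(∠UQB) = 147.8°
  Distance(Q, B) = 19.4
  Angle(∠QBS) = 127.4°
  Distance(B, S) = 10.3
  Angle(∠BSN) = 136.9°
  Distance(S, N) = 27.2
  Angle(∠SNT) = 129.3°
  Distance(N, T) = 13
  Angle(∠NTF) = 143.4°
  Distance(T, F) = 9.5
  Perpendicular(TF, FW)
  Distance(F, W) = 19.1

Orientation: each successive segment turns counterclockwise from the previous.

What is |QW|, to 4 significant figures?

23.16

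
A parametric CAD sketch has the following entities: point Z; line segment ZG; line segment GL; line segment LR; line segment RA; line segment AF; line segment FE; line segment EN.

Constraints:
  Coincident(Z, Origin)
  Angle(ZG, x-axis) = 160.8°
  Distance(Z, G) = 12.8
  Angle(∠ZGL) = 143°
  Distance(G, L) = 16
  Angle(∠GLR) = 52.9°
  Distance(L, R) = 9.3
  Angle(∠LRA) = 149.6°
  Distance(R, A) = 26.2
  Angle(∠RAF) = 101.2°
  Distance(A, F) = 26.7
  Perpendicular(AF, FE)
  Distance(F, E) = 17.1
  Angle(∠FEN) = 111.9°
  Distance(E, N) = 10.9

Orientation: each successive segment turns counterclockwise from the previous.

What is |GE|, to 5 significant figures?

20.266

Z is at the origin; ZG runs at 160.8° with length 12.8, so G = (-12.088, 4.2095). ∠ZGL = 143.0° gives GL at -162.20° from the x-axis; with |GL| = 16.0, L = (-27.322, -0.68163). ∠GLR = 52.9° gives LR at -35.100° from the x-axis; with |LR| = 9.3, R = (-19.713, -6.0292). ∠LRA = 149.6° gives RA at -4.7000° from the x-axis; with |RA| = 26.2, A = (6.3986, -8.1760). ∠RAF = 101.2° gives AF at 74.100° from the x-axis; with |AF| = 26.7, F = (13.713, 17.503). The perpendicularity gives FE at right angles to AF, so FE runs at 164.10°; with |FE| = 17.1, E = (-2.7325, 22.187). Then |GE| = |E − G| = 20.266.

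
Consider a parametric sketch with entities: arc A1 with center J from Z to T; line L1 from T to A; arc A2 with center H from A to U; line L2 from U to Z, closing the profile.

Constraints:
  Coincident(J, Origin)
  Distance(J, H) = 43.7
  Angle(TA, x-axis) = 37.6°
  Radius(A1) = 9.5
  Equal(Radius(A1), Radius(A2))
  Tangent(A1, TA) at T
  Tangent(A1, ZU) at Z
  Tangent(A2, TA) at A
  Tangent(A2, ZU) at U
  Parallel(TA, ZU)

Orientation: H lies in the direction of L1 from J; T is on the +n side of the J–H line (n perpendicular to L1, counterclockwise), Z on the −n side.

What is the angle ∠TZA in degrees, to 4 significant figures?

66.50°

Tangency of A1 to both parallel lines with radius 9.5 puts T and Z at J ± 9.5·n: T = (-5.796, 7.527), Z = (5.796, -7.527). Equal radii place A and U the same way about H: A = H + 9.5·n = (28.83, 34.19), U = H − 9.5·n = (40.42, 19.14). Then cos ∠TZA = ZT·ZA / (|ZT||ZA|), giving 66.50°.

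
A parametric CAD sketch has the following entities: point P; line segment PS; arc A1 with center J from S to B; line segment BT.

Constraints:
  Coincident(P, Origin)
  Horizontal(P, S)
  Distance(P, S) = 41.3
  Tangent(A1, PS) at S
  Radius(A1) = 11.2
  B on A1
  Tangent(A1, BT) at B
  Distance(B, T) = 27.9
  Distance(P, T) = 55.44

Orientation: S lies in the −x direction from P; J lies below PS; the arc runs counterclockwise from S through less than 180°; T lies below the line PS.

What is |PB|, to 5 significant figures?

53.716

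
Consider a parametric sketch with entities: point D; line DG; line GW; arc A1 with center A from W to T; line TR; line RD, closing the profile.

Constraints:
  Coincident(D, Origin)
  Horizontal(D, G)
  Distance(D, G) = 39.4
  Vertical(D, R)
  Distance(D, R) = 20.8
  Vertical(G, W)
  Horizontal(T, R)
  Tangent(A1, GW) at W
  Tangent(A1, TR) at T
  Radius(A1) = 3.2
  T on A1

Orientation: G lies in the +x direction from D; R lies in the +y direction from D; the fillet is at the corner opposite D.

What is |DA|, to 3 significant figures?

40.3

D is at the origin; D and G share the same y with |DG| = 39.4 and G on the +x side, so G = (39.4, 0.00). D and R share the same x with |DR| = 20.8 and R on the +y side, so R = (0.00, 20.8). The virtual corner opposite D is at (39.4, 20.8). A1 meets GW tangentially, so AW is at right angles to GW and A1 meets TR tangentially, so AT is at right angles to TR, with radius 3.2, so the center A sits 3.2 in from both sides at A = (36.2, 17.6). Then |DA| = |A − D| = 40.3.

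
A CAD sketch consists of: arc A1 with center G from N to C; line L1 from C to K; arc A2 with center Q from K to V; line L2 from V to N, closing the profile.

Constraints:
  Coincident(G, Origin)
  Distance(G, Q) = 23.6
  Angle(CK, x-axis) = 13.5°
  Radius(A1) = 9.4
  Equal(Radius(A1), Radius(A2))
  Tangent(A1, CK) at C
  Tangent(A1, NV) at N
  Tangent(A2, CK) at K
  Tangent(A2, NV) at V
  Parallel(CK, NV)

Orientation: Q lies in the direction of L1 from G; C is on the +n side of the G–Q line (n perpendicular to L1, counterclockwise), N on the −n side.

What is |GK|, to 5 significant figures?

25.403

The slot axis is L1's direction at 13.5°, so u = (cos 13.5°, sin 13.5°) = (0.97237, 0.23345) and n = (−sin 13.5°, cos 13.5°) = (-0.23345, 0.97237). G is at the origin and Q lies 23.6 along u from G, so Q = 23.6·u = (22.948, 5.5093). Tangency of A1 to both parallel lines with radius 9.4 puts C and N at G ± 9.4·n: C = (-2.1944, 9.1403), N = (2.1944, -9.1403). Equal radii place K and V the same way about Q: K = Q + 9.4·n = (20.754, 14.650), V = Q − 9.4·n = (25.142, -3.6310). Then |GK| = |K − G| = 25.403.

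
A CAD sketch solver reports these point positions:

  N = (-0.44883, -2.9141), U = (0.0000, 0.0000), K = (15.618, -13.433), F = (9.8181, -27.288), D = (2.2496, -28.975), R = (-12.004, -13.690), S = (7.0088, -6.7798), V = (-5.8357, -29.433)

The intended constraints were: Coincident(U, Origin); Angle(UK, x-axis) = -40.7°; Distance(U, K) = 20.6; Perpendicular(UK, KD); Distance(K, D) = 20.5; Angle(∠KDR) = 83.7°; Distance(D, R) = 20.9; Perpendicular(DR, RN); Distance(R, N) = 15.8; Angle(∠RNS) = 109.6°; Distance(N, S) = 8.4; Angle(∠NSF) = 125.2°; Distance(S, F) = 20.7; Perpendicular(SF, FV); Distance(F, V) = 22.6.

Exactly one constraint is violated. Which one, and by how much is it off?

Distance(F, V) = 22.6 — off by 6.80.

U = (0.00, 0.00) ✓; UK at -40.70° ✓; |UK| = 20.60 ✓; ∠(UK, KD) = 90.00° ✓; |KD| = 20.50 ✓; ∠KDR = 83.70° ✓; |DR| = 20.90 ✓; ∠(DR, RN) = 90.00° ✓; |RN| = 15.80 ✓; ∠RNS = 109.6° ✓; |NS| = 8.400 ✓; ∠NSF = 125.2° ✓; |SF| = 20.70 ✓; ∠(SF, FV) = 90.00° ✓; |FV| = 15.80 ✗.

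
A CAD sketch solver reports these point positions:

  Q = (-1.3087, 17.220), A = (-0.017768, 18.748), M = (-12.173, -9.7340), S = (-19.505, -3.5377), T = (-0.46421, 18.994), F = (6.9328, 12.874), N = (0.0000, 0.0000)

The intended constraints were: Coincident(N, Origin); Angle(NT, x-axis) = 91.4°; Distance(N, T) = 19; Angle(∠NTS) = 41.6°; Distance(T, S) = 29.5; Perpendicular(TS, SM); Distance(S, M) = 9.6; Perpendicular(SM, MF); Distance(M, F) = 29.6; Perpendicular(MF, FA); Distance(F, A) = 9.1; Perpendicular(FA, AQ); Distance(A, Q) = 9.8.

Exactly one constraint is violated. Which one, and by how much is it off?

Distance(A, Q) = 9.8 — off by 7.80.

N = (0.00, 0.00) ✓; NT at 91.40° ✓; |NT| = 19.00 ✓; ∠NTS = 41.60° ✓; |TS| = 29.50 ✓; ∠(TS, SM) = 90.00° ✓; |SM| = 9.600 ✓; ∠(SM, MF) = 90.00° ✓; |MF| = 29.60 ✓; ∠(MF, FA) = 90.00° ✓; |FA| = 9.100 ✓; ∠(FA, AQ) = 90.01° ✓; |AQ| = 2.000 ✗.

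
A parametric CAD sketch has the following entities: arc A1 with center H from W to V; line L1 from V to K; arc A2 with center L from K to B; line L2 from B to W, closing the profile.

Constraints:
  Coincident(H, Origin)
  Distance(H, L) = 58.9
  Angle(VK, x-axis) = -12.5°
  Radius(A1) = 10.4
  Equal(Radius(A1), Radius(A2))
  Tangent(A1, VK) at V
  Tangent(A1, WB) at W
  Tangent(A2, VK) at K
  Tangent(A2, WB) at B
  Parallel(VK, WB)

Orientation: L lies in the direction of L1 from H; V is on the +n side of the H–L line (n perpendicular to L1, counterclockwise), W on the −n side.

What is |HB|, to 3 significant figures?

59.8

The slot axis is L1's direction at -12.5°, so u = (cos -12.5°, sin -12.5°) = (0.976, -0.216) and n = (−sin -12.5°, cos -12.5°) = (0.216, 0.976). H is at the origin and L lies 58.9 along u from H, so L = 58.9·u = (57.5, -12.7). Tangency of A1 to both parallel lines with radius 10.4 puts V and W at H ± 10.4·n: V = (2.25, 10.2), W = (-2.25, -10.2). Equal radii place K and B the same way about L: K = L + 10.4·n = (59.8, -2.59), B = L − 10.4·n = (55.3, -22.9). Then |HB| = |B − H| = 59.8.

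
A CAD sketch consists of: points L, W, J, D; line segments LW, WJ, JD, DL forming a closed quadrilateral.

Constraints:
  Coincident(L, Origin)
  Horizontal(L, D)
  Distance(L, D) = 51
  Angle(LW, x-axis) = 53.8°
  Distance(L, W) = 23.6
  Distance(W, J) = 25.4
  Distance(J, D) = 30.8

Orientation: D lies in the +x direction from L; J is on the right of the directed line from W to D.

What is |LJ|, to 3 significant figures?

21.4

Checks: |WJ| = 25.40 ✓; |JD| = 30.80 ✓.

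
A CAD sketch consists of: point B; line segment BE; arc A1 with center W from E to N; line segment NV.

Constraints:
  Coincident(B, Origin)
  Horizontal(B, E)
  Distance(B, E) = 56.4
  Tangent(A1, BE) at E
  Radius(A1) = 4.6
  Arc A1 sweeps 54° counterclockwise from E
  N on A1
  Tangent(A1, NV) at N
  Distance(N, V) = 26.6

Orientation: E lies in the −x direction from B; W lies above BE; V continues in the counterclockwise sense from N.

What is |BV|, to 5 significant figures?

43.824

B is at the origin; BE is horizontal with |BE| = 56.4 and E on the −x side, so E = (-56.400, 0.0000). Tangency of A1 to BE means the radius WE is perpendicular to BE, so W = E + (0, 4.6) = (-56.400, 4.6000). On A1, E sits at bearing -90° from W; a 54° counterclockwise sweep puts N at bearing -36°, so N = W + 4.6·(cos -36°, sin -36°) = (-52.679, 1.8962). Tangency of A1 to NV means the radius WN is perpendicular to NV, so NV runs along (−sin -36°, cos -36°); with |NV| = 26.6, V = (-37.043, 23.416). Then |BV| = |V − B| = 43.824.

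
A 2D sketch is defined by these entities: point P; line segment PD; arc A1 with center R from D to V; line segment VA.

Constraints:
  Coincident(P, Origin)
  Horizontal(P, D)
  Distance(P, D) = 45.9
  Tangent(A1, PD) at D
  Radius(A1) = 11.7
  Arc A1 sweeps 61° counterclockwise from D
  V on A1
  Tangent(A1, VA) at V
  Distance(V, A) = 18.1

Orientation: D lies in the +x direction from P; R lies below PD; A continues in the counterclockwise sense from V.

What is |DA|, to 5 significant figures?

28.967

P is at the origin; P and D share the same y with |PD| = 45.9 and D on the +x side, so D = (45.900, 0.0000). Tangency of A1 to PD means the radius RD is perpendicular to PD, so R = D + (0, -11.7) = (45.900, -11.700). On A1, D sits at bearing 90° from R; a 61° counterclockwise sweep puts V at bearing 151°, so V = R + 11.7·(cos 151°, sin 151°) = (35.667, -6.0277). The tangent condition forces RV to be normal to VA, so VA runs along (−sin 151°, cos 151°); with |VA| = 18.1, A = (26.892, -21.858). Then |DA| = |A − D| = 28.967.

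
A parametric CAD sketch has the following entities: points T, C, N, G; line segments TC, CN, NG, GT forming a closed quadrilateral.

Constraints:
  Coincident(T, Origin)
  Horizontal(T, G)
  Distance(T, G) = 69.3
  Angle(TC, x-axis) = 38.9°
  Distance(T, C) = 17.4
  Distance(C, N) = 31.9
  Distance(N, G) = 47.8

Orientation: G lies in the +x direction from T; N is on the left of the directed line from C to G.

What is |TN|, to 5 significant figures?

49.210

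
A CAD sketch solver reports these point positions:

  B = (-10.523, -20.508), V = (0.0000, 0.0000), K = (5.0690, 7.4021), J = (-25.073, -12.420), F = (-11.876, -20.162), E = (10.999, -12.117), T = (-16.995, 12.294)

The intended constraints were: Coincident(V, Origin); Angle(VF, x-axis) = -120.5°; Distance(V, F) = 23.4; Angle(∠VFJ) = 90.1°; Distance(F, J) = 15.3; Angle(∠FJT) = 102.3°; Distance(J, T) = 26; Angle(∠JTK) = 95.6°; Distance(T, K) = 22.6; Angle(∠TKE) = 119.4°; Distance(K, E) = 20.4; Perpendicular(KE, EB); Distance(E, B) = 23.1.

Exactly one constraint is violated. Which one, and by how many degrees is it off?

Perpendicular(KE, EB) — off by 4.40°.

V = (0.00, 0.00) ✓; VF at -120.5° ✓; |VF| = 23.40 ✓; ∠VFJ = 90.10° ✓; |FJ| = 15.30 ✓; ∠FJT = 102.3° ✓; |JT| = 26.00 ✓; ∠JTK = 95.60° ✓; |TK| = 22.60 ✓; ∠TKE = 119.4° ✓; |KE| = 20.40 ✓; ∠(KE, EB) = 85.60° ✗; |EB| = 23.10 ✓.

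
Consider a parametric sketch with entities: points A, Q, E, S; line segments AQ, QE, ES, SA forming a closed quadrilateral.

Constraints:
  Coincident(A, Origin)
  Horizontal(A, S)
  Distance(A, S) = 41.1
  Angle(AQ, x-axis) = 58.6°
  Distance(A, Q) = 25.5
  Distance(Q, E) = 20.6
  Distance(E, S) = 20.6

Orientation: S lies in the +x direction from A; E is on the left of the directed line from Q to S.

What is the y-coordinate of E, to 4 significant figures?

19.24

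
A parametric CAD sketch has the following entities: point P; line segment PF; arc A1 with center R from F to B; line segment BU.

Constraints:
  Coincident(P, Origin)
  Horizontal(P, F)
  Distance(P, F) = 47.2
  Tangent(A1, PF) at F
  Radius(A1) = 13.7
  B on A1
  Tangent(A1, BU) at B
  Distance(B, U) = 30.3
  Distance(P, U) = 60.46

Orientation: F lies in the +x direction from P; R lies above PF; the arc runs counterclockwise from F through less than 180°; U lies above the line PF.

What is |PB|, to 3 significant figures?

62.1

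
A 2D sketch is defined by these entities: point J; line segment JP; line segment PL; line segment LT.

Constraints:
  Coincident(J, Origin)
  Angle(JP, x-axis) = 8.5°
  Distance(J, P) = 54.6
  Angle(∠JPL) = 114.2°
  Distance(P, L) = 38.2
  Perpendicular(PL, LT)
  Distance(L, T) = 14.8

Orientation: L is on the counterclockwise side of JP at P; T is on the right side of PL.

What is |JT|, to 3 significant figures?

88.6

∠JPL = 114.2°, so PL runs at 8.5° + (180° − 114.2°) = 74.3° from the x-axis; with |PL| = 38.2, L = P + 38.2·(cos 74.3°, sin 74.3°) = (64.3, 44.8). The perpendicularity gives LT at right angles to PL; with |LT| = 14.8 on the right of PL, T = L + 14.8·(0.963, -0.271) = (78.6, 40.8). Then |JT| = |T − J| = 88.6.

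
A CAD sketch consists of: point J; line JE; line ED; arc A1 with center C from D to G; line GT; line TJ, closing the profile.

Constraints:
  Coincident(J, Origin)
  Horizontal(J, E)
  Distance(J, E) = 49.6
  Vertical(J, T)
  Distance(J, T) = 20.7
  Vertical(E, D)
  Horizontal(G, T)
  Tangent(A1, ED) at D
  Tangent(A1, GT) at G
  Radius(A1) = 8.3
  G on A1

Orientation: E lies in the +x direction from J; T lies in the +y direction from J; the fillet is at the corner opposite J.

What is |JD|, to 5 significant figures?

51.127

The virtual corner opposite J is at (49.600, 20.700). The tangent condition forces CD to be normal to ED and since A1 is tangent to GT there, CG ⟂ GT, with radius 8.3, so the center C sits 8.3 in from both sides at C = (41.300, 12.400). That places the tangent points at D = (49.600, 12.400) on ED and G = (41.300, 20.700) on GT. Then |JD| = |D − J| = 51.127.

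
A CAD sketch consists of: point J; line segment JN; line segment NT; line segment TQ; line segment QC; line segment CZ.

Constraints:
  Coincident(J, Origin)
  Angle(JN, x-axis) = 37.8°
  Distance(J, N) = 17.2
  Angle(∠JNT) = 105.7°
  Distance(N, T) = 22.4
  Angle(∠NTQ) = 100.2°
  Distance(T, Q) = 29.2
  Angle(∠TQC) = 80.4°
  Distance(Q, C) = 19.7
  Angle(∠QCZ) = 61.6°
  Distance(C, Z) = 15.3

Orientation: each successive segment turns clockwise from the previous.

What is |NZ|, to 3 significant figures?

21.5

∠TQC = 80.4° gives QC at 144° from the x-axis; with |QC| = 19.7, C = (2.70, -17.4). ∠QCZ = 61.6° gives CZ at 25.7° from the x-axis; with |CZ| = 15.3, Z = (16.5, -10.8). Then |NZ| = |Z − N| = 21.5.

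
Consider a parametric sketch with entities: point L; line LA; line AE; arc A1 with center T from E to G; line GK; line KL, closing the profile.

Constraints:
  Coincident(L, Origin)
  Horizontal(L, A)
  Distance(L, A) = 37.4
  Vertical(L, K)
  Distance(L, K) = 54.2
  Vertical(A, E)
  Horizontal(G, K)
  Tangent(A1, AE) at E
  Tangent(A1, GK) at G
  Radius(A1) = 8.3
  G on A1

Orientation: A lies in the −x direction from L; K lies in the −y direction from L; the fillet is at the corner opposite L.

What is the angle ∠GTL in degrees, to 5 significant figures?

147.63°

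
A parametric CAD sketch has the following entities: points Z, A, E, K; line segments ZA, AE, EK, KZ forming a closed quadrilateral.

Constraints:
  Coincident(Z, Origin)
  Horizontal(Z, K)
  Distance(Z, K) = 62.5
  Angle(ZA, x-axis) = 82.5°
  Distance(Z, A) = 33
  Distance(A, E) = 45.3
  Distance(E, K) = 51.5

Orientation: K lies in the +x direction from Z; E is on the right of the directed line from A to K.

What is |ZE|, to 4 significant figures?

17.14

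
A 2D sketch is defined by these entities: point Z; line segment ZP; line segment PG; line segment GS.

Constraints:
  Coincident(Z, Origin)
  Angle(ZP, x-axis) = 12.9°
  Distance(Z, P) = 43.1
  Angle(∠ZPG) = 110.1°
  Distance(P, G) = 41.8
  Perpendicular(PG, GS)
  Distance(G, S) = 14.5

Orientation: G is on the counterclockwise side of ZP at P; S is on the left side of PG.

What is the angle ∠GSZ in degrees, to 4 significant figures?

114.6°

Z is at the origin; ZP runs at 12.9° with length 43.1, so P = 43.1·(cos 12.9°, sin 12.9°) = (42.01, 9.622). ∠ZPG = 110.1°, so PG runs at 12.9° + (180° − 110.1°) = 82.80° from the x-axis; with |PG| = 41.8, G = P + 41.8·(cos 82.80°, sin 82.80°) = (47.25, 51.09). PG is perpendicular to GS; with |GS| = 14.5 on the left of PG, S = G + 14.5·(-0.9921, 0.1253) = (32.87, 52.91). Then cos ∠GSZ = SG·SZ / (|SG||SZ|), giving 114.6°.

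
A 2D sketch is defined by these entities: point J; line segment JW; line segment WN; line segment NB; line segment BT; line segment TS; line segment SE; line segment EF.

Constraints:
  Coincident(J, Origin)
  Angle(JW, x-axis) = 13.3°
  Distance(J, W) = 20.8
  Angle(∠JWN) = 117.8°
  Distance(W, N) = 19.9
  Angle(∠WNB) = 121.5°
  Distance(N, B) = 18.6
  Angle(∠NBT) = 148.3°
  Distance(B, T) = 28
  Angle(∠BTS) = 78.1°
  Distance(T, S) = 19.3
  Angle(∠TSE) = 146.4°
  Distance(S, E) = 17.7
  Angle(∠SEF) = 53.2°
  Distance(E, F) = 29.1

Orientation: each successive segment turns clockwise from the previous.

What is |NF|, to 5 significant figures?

24.444

J is at the origin; JW runs at 13.3° with length 20.8, so W = (20.242, 4.7850). ∠JWN = 117.8° gives WN at -48.900° from the x-axis; with |WN| = 19.9, N = (33.324, -10.211). ∠WNB = 121.5° gives NB at -107.40° from the x-axis; with |NB| = 18.6, B = (27.762, -27.960). ∠NBT = 148.3° gives BT at -139.10° from the x-axis; with |BT| = 28.0, T = (6.5978, -46.292). ∠BTS = 78.1° gives TS at 119.00° from the x-axis; with |TS| = 19.3, S = (-2.7590, -29.412). ∠TSE = 146.4° gives SE at 85.400° from the x-axis; with |SE| = 17.7, E = (-1.3395, -11.769). ∠SEF = 53.2° gives EF at -41.400° from the x-axis; with |EF| = 29.1, F = (20.489, -31.014). Then |NF| = |F − N| = 24.444.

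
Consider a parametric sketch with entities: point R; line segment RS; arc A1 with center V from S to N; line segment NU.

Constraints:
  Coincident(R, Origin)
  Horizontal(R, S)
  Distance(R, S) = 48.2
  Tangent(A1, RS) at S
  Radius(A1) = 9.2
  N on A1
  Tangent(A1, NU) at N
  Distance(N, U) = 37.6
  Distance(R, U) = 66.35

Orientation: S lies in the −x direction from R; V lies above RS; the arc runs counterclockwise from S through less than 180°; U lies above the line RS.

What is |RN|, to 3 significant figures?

40.6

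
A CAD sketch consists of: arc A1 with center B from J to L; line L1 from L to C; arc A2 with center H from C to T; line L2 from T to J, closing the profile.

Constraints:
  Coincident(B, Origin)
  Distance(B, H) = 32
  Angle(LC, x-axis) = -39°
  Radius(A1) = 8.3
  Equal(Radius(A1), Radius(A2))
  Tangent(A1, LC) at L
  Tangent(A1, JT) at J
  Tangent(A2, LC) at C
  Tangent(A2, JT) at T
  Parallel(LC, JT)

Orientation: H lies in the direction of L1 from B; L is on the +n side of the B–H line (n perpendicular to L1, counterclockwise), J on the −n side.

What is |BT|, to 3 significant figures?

33.1

The slot axis is L1's direction at -39.0°, so u = (cos -39.0°, sin -39.0°) = (0.777, -0.629) and n = (−sin -39.0°, cos -39.0°) = (0.629, 0.777). B is at the origin and H lies 32.0 along u from B, so H = 32.0·u = (24.9, -20.1). Tangency of A1 to both parallel lines with radius 8.3 puts L and J at B ± 8.3·n: L = (5.22, 6.45), J = (-5.22, -6.45). Equal radii place C and T the same way about H: C = H + 8.3·n = (30.1, -13.7), T = H − 8.3·n = (19.6, -26.6). Then |BT| = |T − B| = 33.1.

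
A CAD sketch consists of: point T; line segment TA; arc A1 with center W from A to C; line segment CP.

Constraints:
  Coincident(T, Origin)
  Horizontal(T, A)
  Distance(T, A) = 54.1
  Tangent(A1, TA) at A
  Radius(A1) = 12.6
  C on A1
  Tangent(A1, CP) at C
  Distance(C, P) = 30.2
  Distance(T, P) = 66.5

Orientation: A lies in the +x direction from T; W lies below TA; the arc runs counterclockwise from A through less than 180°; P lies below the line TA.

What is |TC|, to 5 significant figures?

44.669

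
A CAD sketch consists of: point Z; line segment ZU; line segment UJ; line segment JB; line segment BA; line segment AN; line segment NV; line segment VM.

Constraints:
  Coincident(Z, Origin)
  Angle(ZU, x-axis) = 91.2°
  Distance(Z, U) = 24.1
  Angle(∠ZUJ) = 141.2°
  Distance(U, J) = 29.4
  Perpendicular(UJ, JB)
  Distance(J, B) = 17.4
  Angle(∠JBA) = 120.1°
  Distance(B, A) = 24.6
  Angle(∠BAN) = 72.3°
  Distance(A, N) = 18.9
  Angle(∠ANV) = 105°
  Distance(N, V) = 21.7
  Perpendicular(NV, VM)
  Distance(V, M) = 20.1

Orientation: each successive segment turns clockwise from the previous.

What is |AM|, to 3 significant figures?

26.7

Z is at the origin; ZU runs at 91.2° with length 24.1, so U = (-0.505, 24.1). ∠ZUJ = 141.2° gives UJ at 52.4° from the x-axis; with |UJ| = 29.4, J = (17.4, 47.4). UJ is perpendicular to JB, so JB runs at -37.6°; with |JB| = 17.4, B = (31.2, 36.8). ∠JBA = 120.1° gives BA at -97.5° from the x-axis; with |BA| = 24.6, A = (28.0, 12.4). ∠BAN = 72.3° gives AN at 155° from the x-axis; with |AN| = 18.9, N = (10.9, 20.4). ∠ANV = 105.0° gives NV at 79.8° from the x-axis; with |NV| = 21.7, V = (14.7, 41.8). NV ⟂ VM, so VM runs at -10.2°; with |VM| = 20.1, M = (34.5, 38.2). Then |AM| = |M − A| = 26.7.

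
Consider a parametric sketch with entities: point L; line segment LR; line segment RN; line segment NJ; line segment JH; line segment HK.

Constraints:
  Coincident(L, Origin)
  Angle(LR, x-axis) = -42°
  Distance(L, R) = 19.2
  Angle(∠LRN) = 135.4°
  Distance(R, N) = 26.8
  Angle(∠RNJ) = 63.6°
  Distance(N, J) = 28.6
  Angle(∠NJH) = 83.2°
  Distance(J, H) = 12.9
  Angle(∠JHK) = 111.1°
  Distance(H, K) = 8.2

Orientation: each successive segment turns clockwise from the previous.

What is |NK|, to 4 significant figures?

24.21

L is at the origin; LR runs at -42.0° with length 19.2, so R = (14.27, -12.85). ∠LRN = 135.4° gives RN at -86.60° from the x-axis; with |RN| = 26.8, N = (15.86, -39.60). ∠RNJ = 63.6° gives NJ at 157.0° from the x-axis; with |NJ| = 28.6, J = (-10.47, -28.43). ∠NJH = 83.2° gives JH at 60.20° from the x-axis; with |JH| = 12.9, H = (-4.058, -17.23). ∠JHK = 111.1° gives HK at -8.700° from the x-axis; with |HK| = 8.2, K = (4.048, -18.47). Then |NK| = |K − N| = 24.21.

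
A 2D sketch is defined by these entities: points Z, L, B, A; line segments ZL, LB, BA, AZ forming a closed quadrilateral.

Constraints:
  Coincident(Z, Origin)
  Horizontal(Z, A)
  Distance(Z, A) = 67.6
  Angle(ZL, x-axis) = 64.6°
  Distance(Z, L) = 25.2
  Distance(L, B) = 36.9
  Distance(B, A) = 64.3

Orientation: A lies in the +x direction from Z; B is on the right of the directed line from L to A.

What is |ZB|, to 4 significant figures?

14.44

Z is at the origin; ZA is horizontal with |ZA| = 67.6 and A in +x, so A = (67.6, 0). ZL runs at 64.6° with |ZL| = 25.2, so L = (10.81, 22.76). B is determined by |LB| = 36.9 and |BA| = 64.3 together: it lies at the intersection of circle(L, 36.9) and circle(A, 64.3). With |LA| = 61.18, the foot of the radical line on LA is 7.931 from L and the perpendicular offset is √(36.9² − 7.931²) = 36.04. Taking the right-of-LA solution: B = (4.763, -13.64).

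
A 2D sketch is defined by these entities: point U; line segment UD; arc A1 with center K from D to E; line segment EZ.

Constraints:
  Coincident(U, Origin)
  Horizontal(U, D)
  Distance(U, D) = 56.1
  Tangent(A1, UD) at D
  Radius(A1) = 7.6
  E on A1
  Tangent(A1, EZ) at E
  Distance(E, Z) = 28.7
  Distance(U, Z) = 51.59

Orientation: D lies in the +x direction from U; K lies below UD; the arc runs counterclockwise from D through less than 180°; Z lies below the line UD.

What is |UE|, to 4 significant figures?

49.15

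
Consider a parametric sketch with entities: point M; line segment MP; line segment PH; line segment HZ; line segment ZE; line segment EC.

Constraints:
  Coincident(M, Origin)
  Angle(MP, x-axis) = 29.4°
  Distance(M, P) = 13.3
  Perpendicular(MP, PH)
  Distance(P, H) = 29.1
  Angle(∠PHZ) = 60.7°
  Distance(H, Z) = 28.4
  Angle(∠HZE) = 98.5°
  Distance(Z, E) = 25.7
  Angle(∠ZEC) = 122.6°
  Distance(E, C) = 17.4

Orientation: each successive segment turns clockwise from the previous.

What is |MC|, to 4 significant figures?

19.21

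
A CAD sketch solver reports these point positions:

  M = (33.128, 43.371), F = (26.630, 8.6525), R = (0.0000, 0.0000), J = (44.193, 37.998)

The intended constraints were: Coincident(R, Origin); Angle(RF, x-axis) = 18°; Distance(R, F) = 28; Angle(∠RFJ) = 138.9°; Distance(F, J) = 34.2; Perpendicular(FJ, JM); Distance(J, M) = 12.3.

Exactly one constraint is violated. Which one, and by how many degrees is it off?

Perpendicular(FJ, JM) — off by 5.00°.

R = (0.00, 0.00) ✓; RF at 18.00° ✓; |RF| = 28.00 ✓; ∠RFJ = 138.9° ✓; |FJ| = 34.20 ✓; ∠(FJ, JM) = 95.00° ✗; |JM| = 12.30 ✓.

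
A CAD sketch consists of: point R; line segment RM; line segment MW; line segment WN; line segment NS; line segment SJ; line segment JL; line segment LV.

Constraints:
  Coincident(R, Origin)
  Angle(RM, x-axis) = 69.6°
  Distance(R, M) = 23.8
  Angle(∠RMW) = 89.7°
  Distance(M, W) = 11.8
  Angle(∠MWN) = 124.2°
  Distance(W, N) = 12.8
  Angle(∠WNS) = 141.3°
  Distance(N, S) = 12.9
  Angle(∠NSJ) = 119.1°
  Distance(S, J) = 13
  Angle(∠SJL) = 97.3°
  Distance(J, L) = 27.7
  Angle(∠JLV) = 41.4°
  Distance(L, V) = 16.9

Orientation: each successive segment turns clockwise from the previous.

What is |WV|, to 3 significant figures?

11.0

R is at the origin; RM runs at 69.6° with length 23.8, so M = (8.30, 22.3). ∠RMW = 89.7° gives MW at -20.7° from the x-axis; with |MW| = 11.8, W = (19.3, 18.1). ∠MWN = 124.2° gives WN at -76.5° from the x-axis; with |WN| = 12.8, N = (22.3, 5.69). ∠WNS = 141.3° gives NS at -115° from the x-axis; with |NS| = 12.9, S = (16.8, -5.98). ∠NSJ = 119.1° gives SJ at -176° from the x-axis; with |SJ| = 13.0, J = (3.86, -6.87). ∠SJL = 97.3° gives JL at 101° from the x-axis; with |JL| = 27.7, L = (-1.52, 20.3). ∠JLV = 41.4° gives LV at -37.4° from the x-axis; with |LV| = 16.9, V = (11.9, 10.0). Then |WV| = |V − W| = 11.0.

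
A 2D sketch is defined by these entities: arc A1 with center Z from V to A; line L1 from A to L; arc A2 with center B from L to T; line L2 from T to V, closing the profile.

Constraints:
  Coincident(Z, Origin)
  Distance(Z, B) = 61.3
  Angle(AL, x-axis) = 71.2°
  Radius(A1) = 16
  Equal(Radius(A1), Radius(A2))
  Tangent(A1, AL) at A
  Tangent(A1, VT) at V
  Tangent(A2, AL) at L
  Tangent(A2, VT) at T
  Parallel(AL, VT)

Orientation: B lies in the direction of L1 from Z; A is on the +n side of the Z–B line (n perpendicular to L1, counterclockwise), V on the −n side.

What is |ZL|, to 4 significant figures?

63.35

Tangency of A1 to both parallel lines with radius 16.0 puts A and V at Z ± 16.0·n: A = (-15.15, 5.156), V = (15.15, -5.156). Equal radii place L and T the same way about B: L = B + 16.0·n = (4.608, 63.19), T = B − 16.0·n = (34.90, 52.87). Then |ZL| = |L − Z| = 63.35.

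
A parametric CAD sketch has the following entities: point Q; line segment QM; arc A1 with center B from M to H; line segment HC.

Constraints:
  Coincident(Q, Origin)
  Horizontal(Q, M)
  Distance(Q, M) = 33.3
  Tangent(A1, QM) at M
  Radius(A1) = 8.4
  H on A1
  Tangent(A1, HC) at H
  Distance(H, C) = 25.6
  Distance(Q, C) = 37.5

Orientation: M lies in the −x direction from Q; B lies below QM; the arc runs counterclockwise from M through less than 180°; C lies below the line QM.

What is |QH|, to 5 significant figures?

41.586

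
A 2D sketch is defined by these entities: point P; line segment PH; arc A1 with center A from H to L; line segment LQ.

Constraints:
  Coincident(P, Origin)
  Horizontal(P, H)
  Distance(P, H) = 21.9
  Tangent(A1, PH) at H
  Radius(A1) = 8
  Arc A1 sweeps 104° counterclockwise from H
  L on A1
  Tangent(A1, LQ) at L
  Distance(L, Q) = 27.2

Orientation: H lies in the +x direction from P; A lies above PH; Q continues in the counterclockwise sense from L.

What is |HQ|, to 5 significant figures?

36.347

On A1, H sits at bearing -90° from A; a 104° counterclockwise sweep puts L at bearing 14°, so L = A + 8.0·(cos 14°, sin 14°) = (29.662, 9.9354). Tangency of A1 to LQ means the radius AL is perpendicular to LQ, so LQ runs along (−sin 14°, cos 14°); with |LQ| = 27.2, Q = (23.082, 36.327). Then |HQ| = |Q − H| = 36.347.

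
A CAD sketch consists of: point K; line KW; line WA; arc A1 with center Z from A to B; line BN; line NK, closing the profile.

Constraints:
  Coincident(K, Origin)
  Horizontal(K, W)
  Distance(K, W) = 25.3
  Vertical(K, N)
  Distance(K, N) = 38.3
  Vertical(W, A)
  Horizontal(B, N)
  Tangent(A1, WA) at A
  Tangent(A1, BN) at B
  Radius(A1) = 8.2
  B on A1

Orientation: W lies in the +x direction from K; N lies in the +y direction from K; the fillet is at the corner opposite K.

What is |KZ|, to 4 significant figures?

34.62

K is at the origin; KW is horizontal with |KW| = 25.3 and W on the +x side, so W = (25.30, 0.000). K and N share the same x with |KN| = 38.3 and N on the +y side, so N = (0.000, 38.30). The virtual corner opposite K is at (25.30, 38.30). Since A1 is tangent to WA there, ZA ⟂ WA and A1 meets BN tangentially, so ZB is at right angles to BN, with radius 8.2, so the center Z sits 8.2 in from both sides at Z = (17.10, 30.10). Then |KZ| = |Z − K| = 34.62.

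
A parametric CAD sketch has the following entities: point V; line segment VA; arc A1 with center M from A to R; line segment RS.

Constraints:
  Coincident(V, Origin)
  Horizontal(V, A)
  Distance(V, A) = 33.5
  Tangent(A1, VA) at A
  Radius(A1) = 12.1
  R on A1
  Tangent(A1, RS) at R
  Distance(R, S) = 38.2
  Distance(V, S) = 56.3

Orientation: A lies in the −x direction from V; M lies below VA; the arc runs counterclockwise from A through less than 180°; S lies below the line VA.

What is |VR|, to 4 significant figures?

47.53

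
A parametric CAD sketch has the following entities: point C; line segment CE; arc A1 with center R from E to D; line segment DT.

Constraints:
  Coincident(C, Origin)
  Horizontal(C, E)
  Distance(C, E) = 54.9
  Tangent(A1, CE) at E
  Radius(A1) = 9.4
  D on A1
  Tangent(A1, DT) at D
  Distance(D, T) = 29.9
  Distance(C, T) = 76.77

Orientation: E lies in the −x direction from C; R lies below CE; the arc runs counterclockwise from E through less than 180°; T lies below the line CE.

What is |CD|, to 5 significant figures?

64.868

Checks: |CE| = 54.90 ✓; ∠(RE, EC) = 90.00° ✓; |RD| = 9.400 ✓; ∠(RD, DT) = 90.00° ✓; |DT| = 29.90 ✓; |CT| = 76.77 ✓.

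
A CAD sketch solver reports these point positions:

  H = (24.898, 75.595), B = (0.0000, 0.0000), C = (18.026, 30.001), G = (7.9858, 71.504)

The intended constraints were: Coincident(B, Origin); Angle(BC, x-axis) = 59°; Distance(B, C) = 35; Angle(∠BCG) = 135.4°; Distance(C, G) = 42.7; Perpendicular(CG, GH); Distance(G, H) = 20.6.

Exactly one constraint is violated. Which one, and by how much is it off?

Distance(G, H) = 20.6 — off by 3.20.

B = (0.00, 0.00) ✓; BC at 59.00° ✓; |BC| = 35.00 ✓; ∠BCG = 135.4° ✓; |CG| = 42.70 ✓; ∠(CG, GH) = 90.00° ✓; |GH| = 17.40 ✗.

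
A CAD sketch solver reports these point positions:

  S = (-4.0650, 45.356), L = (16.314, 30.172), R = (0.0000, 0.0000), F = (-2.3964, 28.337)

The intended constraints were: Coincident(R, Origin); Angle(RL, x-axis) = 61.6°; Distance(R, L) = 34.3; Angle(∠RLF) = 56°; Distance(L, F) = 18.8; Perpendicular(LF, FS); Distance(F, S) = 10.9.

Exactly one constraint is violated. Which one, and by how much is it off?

Distance(F, S) = 10.9 — off by 6.20.

R = (0.00, 0.00) ✓; RL at 61.60° ✓; |RL| = 34.30 ✓; ∠RLF = 56.00° ✓; |LF| = 18.80 ✓; ∠(LF, FS) = 90.00° ✓; |FS| = 17.10 ✗.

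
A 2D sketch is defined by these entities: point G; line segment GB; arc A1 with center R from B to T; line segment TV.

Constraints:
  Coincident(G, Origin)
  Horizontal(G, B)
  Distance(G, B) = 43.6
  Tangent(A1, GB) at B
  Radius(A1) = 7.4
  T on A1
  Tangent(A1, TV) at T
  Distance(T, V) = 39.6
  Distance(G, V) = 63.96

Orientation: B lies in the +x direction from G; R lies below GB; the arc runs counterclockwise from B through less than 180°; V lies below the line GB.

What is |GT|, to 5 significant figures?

37.297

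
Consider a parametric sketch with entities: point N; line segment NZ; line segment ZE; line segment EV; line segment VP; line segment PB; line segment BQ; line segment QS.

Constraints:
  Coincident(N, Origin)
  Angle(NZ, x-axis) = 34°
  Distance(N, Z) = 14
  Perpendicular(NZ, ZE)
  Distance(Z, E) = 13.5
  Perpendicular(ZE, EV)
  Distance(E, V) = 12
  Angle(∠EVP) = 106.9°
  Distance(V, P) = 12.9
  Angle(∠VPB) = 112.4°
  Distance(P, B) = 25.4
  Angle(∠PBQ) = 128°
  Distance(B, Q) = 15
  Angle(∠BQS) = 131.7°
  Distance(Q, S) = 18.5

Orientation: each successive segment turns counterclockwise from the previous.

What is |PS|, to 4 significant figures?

43.39

∠PBQ = 128.0° gives BQ at 46.70° from the x-axis; with |BQ| = 15.0, Q = (33.48, 8.551). ∠BQS = 131.7° gives QS at 95.00° from the x-axis; with |QS| = 18.5, S = (31.87, 26.98). Then |PS| = |S − P| = 43.39.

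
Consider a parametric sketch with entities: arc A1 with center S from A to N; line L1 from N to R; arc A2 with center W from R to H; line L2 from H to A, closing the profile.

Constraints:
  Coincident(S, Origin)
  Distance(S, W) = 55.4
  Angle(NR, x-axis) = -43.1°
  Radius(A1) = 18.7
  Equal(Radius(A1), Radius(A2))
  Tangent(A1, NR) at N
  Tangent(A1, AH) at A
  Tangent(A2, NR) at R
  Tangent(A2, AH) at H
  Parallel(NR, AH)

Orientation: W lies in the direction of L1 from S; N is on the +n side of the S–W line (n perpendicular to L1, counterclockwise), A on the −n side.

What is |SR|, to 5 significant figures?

58.471

The slot axis is L1's direction at -43.1°, so u = (cos -43.1°, sin -43.1°) = (0.73016, -0.68327) and n = (−sin -43.1°, cos -43.1°) = (0.68327, 0.73016). S is at the origin and W lies 55.4 along u from S, so W = 55.4·u = (40.451, -37.853). Tangency of A1 to both parallel lines with radius 18.7 puts N and A at S ± 18.7·n: N = (12.777, 13.654), A = (-12.777, -13.654). Equal radii place R and H the same way about W: R = W + 18.7·n = (53.228, -24.199), H = W − 18.7·n = (27.674, -51.507). Then |SR| = |R − S| = 58.471.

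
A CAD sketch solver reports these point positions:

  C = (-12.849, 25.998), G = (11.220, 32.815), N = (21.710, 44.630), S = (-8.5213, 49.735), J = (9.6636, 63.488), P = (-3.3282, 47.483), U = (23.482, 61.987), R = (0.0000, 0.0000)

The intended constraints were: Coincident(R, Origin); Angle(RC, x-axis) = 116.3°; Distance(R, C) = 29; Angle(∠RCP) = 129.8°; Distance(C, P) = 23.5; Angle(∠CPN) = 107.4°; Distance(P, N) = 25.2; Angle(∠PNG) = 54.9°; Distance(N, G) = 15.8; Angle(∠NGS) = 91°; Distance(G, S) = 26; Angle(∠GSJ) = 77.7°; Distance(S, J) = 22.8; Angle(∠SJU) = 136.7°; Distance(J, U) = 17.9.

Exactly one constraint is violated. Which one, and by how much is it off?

Distance(J, U) = 17.9 — off by 4.00.

R = (0.00, 0.00) ✓; RC at 116.3° ✓; |RC| = 29.00 ✓; ∠RCP = 129.8° ✓; |CP| = 23.50 ✓; ∠CPN = 107.4° ✓; |PN| = 25.20 ✓; ∠PNG = 54.90° ✓; |NG| = 15.80 ✓; ∠NGS = 91.00° ✓; |GS| = 26.00 ✓; ∠GSJ = 77.70° ✓; |SJ| = 22.80 ✓; ∠SJU = 136.7° ✓; |JU| = 13.90 ✗.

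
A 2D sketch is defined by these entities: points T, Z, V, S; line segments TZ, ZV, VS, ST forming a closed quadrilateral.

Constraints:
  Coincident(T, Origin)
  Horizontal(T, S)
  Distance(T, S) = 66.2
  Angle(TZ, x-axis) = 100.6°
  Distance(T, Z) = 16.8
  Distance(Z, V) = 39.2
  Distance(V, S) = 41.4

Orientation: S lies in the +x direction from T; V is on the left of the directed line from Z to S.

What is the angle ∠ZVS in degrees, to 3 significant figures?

124°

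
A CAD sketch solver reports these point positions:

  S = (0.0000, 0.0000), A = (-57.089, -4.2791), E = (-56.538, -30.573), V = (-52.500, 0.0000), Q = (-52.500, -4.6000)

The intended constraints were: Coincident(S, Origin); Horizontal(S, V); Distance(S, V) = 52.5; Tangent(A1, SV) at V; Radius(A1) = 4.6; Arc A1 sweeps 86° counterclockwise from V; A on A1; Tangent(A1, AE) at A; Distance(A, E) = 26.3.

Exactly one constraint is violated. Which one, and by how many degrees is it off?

Tangent(A1, AE) at A — off by 5.20°.

S = (0.00, 0.00) ✓; S.y = 0.00, V.y = 0.00 ✓; |SV| = 52.50 ✓; ∠(QV, VS) = 90.00° ✓; |QV| = 4.600 ✓; bearing(Q→A) − bearing(Q→V) = 86.00° ✓; |QA| = 4.600 ✓; ∠(QA, AE) = 84.80° ✗; |AE| = 26.30 ✓.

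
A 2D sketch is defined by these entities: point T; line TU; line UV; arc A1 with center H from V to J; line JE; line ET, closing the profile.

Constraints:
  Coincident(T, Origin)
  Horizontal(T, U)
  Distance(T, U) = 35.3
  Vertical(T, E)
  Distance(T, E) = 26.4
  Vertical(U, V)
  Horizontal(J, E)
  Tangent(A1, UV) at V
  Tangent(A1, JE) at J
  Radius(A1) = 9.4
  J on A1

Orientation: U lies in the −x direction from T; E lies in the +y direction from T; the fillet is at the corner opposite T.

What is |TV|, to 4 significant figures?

39.18

T is at the origin; T and U share the same y with |TU| = 35.3 and U on the −x side, so U = (-35.30, 0.000). TE is vertical with |TE| = 26.4 and E on the +y side, so E = (0.000, 26.40). The virtual corner opposite T is at (-35.30, 26.40). Tangency of A1 to UV means the radius HV is perpendicular to UV and tangency of A1 to JE means the radius HJ is perpendicular to JE, with radius 9.4, so the center H sits 9.4 in from both sides at H = (-25.90, 17.00). That places the tangent points at V = (-35.30, 17.00) on UV and J = (-25.90, 26.40) on JE. Then |TV| = |V − T| = 39.18.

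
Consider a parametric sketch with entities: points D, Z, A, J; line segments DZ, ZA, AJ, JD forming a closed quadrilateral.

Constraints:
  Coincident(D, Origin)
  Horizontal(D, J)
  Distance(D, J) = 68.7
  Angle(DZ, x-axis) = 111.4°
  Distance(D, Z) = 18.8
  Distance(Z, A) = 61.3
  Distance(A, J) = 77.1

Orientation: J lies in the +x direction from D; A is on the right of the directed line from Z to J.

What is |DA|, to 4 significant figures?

42.97

D is at the origin; DJ is horizontal with |DJ| = 68.7 and J in +x, so J = (68.7, 0). DZ runs at 111.4° with |DZ| = 18.8, so Z = (-6.860, 17.50). A is determined by |ZA| = 61.3 and |AJ| = 77.1 together: it lies at the intersection of circle(Z, 61.3) and circle(J, 77.1). With |ZJ| = 77.56, the foot of the radical line on ZJ is 24.68 from Z and the perpendicular offset is √(61.3² − 24.68²) = 56.11. Taking the right-of-ZJ solution: A = (4.524, -42.73).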